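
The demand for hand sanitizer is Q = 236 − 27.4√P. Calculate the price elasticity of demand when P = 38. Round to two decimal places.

-1.26

At P = 38, Q = 67.0951.
dQ/dP = −27.4/(2√P) = −27.4/(2·6.1644).
Point elasticity E = (dQ/dP)·(P/Q) = -2.2224 × 38/67.0951 ≈ -1.26.
|E| > 1, so demand is elastic at this price.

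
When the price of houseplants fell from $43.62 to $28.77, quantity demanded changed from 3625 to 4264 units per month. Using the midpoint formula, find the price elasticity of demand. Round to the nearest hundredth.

%Δq = (4264 − 3625)/[(3625 + 4264)/2] = 639/3944.5 ≈ 0.1620.
%ΔP = (28.77 − 43.62)/[(43.62 + 28.77)/2] = -14.85/36.195 ≈ -0.4103.
Arc elasticity E = %Δq/%ΔP ≈ 0.1620/-0.4103 ≈ -0.39.
|E| < 1: demand is inelastic over this range.

-0.39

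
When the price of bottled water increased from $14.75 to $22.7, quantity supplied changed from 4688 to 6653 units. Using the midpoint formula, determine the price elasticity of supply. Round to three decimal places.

%ΔQ = (6653 − 4688)/[(4688 + 6653)/2] = 1965/5670.5 ≈ 0.3465.
%Δp = (22.7 − 14.75)/[(14.75 + 22.7)/2] = 7.95/18.725 ≈ 0.4246.
Arc elasticity E = %ΔQ/%Δp ≈ 0.3465/0.4246 ≈ 0.816.
|E| < 1: supply is inelastic over this range.

0.816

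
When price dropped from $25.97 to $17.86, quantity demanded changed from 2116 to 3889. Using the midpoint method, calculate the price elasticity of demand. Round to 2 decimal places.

%Δq = (3889 − 2116)/[(2116 + 3889)/2] = 1773/3002.5 ≈ 0.5905.
%ΔP = (17.86 − 25.97)/[(25.97 + 17.86)/2] = -8.11/21.915 ≈ -0.3701.
Arc elasticity E = %Δq/%ΔP ≈ 0.5905/-0.3701 ≈ -1.60.
|E| > 1: demand is elastic over this range.

-1.60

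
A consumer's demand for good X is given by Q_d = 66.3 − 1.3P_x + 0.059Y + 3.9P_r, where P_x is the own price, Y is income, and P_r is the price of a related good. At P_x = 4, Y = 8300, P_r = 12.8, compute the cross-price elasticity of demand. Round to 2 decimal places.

First evaluate Q_d: 66.3 − 1.3(4) + 0.059(8300) + 3.9(12.8) = 66.3 − 5.2 + 489.7 + 49.92 = 600.72.
∂Q_d/∂P_r = +3.9, so E_xy = 3.9·(12.8/600.72) ≈ 0.08.
E_xy > 0: the goods are substitutes.

0.08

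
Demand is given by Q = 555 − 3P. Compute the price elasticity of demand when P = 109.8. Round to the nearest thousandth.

-1.460

At P = 109.8, Q = 225.6.
dQ/dP = −3.
Point elasticity E = (dQ/dP)·(P/Q) = -3 × 109.8/225.6 ≈ -1.460.
|E| > 1, so demand is elastic at this price.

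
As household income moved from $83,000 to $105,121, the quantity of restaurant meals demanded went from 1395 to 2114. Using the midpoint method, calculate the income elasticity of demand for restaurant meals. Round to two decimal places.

1.74

%ΔQ = (2114 − 1395)/[(1395+2114)/2] = 719/1754.5 ≈ 0.4098.
%ΔI = (105,121 − 83,000)/[(83,000+105,121)/2] = 22121/94060.5 ≈ 0.2352.
E_I = %ΔQ/%ΔI ≈ 1.74.
E_I > 1: normal good (luxury).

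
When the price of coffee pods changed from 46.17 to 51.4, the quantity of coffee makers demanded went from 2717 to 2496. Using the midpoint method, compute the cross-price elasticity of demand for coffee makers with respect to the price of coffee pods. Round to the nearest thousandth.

%ΔQ_x = (2496 − 2717)/[(2717+2496)/2] = -221/2606.5 ≈ -0.0848.
%ΔP_y = (51.4 − 46.17)/[(46.17+51.4)/2] ≈ 0.1072.
E_xy = -0.0848/0.1072 ≈ -0.791.
E_xy < 0, so coffee makers and coffee pods are complements.

-0.791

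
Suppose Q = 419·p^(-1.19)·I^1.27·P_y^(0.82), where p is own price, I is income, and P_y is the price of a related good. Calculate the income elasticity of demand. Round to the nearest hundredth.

For a Cobb–Douglas (constant-elasticity) form Q = A·I^α·…, the elasticity with respect to I equals the exponent α at every point.
Here the exponent on I is 1.27, so the income elasticity of demand is 1.27.

1.27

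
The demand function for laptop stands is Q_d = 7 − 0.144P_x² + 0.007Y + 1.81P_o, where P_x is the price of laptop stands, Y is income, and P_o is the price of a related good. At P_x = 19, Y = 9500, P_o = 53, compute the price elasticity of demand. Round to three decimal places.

Substituting, Q_d = 7 − 0.144(19)² + 0.007(9500) + 1.81(53) = 7 − 51.984 + 66.5 + 95.93 = 117.446.
∂Q_d/∂P_x = −2·0.144·P_x = -5.472, so E_p = -5.472·(19/117.446) ≈ -0.885.
|E_p| < 1: demand is inelastic.

-0.885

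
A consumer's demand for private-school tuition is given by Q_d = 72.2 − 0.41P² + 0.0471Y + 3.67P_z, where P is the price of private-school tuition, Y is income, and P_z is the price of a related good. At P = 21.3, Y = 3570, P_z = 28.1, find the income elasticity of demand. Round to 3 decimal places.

Substituting, Q_d = 72.2 − 0.41(21.3)² + 0.0471(3570) + 3.67(28.1) = 72.2 − 186.0129 + 168.147 + 103.127 = 157.4611.
∂Q_d/∂Y = +0.0471, so E_I = 0.0471·(3570/157.4611) ≈ 1.068.
E_I > 1: normal good (luxury).

1.068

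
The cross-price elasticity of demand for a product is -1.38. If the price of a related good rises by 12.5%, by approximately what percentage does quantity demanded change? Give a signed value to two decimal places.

-17.25

%ΔQ ≈ E × %ΔP_y = (-1.38) × (12.5%) = -17.25%.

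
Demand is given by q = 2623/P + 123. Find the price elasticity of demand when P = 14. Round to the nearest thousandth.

-0.604

At P = 14, q = 310.3571.
dq/dP = −2623/P² = −13.3827.
Point elasticity E = (dq/dP)·(P/q) = -13.3827 × 14/310.3571 ≈ -0.604.
|E| < 1, so demand is inelastic at this price.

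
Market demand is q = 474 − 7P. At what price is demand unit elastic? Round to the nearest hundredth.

33.86

For linear demand q = a − bP, E = −bP/(a − bP). |E| = 1 ⇒ bP = a − bP ⇒ P = a/(2b).
P = 474/(2·7) ≈ 33.86.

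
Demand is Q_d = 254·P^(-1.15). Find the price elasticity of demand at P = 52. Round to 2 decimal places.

For a Cobb–Douglas (constant-elasticity) form Q_d = A·P^α·…, the elasticity with respect to P equals the exponent α at every point.
Here the exponent on P is -1.15, so the price elasticity of demand is -1.15.

-1.15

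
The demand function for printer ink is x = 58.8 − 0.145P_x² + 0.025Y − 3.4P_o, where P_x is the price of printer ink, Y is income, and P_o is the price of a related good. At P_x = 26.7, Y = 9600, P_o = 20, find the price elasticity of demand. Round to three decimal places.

-1.622

At the given point, x = 58.8 − 0.145(26.7)² + 0.025(9600) − 3.4(20) = 58.8 − 103.3691 + 240 − 68 = 127.431.
∂x/∂P_x = −2·0.145·P_x = -7.743, so E_p = -7.743·(26.7/127.431) ≈ -1.622.
|E_p| > 1: demand is elastic.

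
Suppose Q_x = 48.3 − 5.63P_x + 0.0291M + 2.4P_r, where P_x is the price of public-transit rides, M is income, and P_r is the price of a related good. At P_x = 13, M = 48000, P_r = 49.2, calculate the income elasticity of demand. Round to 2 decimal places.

Q_x = 48.3 − 5.63(13) + 0.0291(48000) + 2.4(49.2) = 48.3 − 73.19 + 1396.8 + 118.08 = 1489.99.
∂Q_x/∂M = +0.0291, so E_I = 0.0291·(48000/1489.99) ≈ 0.94.
E_I ∈ (0,1): normal good (necessity).

0.94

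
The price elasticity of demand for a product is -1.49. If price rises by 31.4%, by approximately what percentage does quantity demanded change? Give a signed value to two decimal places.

-46.79

%ΔQ ≈ E × %ΔP = (-1.49) × (31.4%) ≈ -46.79%.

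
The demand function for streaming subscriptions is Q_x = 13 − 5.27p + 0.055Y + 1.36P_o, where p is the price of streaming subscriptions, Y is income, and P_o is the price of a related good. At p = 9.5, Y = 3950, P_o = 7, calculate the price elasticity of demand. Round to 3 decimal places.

-0.264

First evaluate Q_x: 13 − 5.27(9.5) + 0.055(3950) + 1.36(7) = 13 − 50.065 + 217.25 + 9.52 = 189.705.
∂Q_x/∂p = −5.27, so E_p = (−5.27)·(9.5/189.705) ≈ -0.264.
|E_p| < 1: demand is inelastic.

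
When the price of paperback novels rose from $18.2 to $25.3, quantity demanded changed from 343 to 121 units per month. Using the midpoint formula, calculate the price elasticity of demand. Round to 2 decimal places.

-2.93

%Δq = (121 − 343)/[(343 + 121)/2] = -222/232 ≈ -0.9569.
%Δp = (25.3 − 18.2)/[(18.2 + 25.3)/2] = 7.1/21.75 ≈ 0.3264.
Arc elasticity E = %Δq/%Δp ≈ -0.9569/0.3264 ≈ -2.93.
|E| > 1: demand is elastic over this range.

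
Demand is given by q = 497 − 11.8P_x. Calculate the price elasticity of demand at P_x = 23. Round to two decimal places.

At P_x = 23, q = 225.6.
dq/dP_x = −11.8.
Point elasticity E = (dq/dP_x)·(P_x/q) = -11.8 × 23/225.6 ≈ -1.20.
|E| > 1, so demand is elastic at this price.

-1.20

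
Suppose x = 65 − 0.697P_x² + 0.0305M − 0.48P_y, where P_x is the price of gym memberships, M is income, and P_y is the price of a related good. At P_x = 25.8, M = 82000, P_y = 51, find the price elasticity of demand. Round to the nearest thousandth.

Evaluating quantity at (P_x, M, P_y) gives x = 65 − 0.697(25.8)² + 0.0305(82000) − 0.48(51) = 65 − 463.9511 + 2501 − 24.48 = 2077.5689.
∂x/∂P_x = −2·0.697·P_x = -35.9652, so E_p = -35.9652·(25.8/2077.5689) ≈ -0.447.
|E_p| < 1: demand is inelastic.

-0.447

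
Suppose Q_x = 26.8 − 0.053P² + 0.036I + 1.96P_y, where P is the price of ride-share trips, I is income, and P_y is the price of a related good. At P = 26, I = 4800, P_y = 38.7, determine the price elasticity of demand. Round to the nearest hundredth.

First evaluate Q_x: 26.8 − 0.053(26)² + 0.036(4800) + 1.96(38.7) = 26.8 − 35.828 + 172.8 + 75.852 = 239.624.
∂Q_x/∂P = −2·0.053·P = -2.756, so E_p = -2.756·(26/239.624) ≈ -0.30.
|E_p| < 1: demand is inelastic.

-0.30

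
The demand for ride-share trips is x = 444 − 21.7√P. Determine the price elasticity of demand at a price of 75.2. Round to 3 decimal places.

At P = 75.2, x = 255.8221.
dx/dP = −21.7/(2√P) = −21.7/(2·8.6718).
Point elasticity E = (dx/dP)·(P/x) = -1.2512 × 75.2/255.8221 ≈ -0.368.
|E| < 1, so demand is inelastic at this price.

-0.368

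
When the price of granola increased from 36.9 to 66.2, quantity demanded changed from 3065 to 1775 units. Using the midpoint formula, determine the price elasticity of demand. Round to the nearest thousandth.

%ΔQ = (1775 − 3065)/[(3065 + 1775)/2] = -1290/2420 ≈ -0.5331.
%ΔP = (66.2 − 36.9)/[(36.9 + 66.2)/2] = 29.3/51.55 ≈ 0.5684.
Arc elasticity E = %ΔQ/%ΔP ≈ -0.5331/0.5684 ≈ -0.938.
|E| < 1: demand is inelastic over this range.

-0.938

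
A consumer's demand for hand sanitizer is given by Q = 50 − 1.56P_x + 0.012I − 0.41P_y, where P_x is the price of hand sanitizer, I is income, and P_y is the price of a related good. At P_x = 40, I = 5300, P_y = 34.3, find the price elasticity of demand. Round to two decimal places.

-1.68

At the given point, Q = 50 − 1.56(40) + 0.012(5300) − 0.41(34.3) = 50 − 62.4 + 63.6 − 14.063 = 37.137.
∂Q/∂P_x = −1.56, so E_p = (−1.56)·(40/37.137) ≈ -1.68.
|E_p| > 1: demand is elastic.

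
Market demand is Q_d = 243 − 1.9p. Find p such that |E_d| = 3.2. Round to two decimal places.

Set −bp/(a − bp) = −3.2 ⇒ bp = 3.2(a − bp) ⇒ bp(1+3.2) = 3.2·a.
p = 3.2·243/(1.9·4.2) ≈ 97.44.

97.44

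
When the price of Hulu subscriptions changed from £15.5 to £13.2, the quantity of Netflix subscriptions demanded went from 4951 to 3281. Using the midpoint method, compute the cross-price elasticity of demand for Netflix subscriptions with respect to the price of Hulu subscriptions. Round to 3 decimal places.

%ΔQ_x = (3281 − 4951)/[(4951+3281)/2] = -1670/4116 ≈ -0.4057.
%ΔP_y = (13.2 − 15.5)/[(15.5+13.2)/2] ≈ -0.1603.
E_xy = -0.4057/-0.1603 ≈ 2.531.
E_xy > 0, so Netflix subscriptions and Hulu subscriptions are substitutes.

2.531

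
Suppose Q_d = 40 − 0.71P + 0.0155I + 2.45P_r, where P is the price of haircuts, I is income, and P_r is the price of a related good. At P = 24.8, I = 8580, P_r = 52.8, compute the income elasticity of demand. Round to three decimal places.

Evaluating quantity at (P, I, P_r) gives Q_d = 40 − 0.71(24.8) + 0.0155(8580) + 2.45(52.8) = 40 − 17.608 + 132.99 + 129.36 = 284.742.
∂Q_d/∂I = +0.0155, so E_I = 0.0155·(8580/284.742) ≈ 0.467.
E_I ∈ (0,1): normal good (necessity).

0.467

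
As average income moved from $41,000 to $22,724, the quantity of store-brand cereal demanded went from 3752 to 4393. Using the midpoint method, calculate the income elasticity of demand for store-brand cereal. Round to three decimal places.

%ΔQ = (4393 − 3752)/[(3752+4393)/2] = 641/4072.5 ≈ 0.1574.
%ΔY = (22,724 − 41,000)/[(41,000+22,724)/2] = -18276/31862 ≈ -0.5736.
E_I = %ΔQ/%ΔY ≈ -0.274.
E_I < 0: inferior good.

-0.274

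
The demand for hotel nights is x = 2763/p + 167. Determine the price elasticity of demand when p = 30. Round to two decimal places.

-0.36

At p = 30, x = 259.1.
dx/dp = −2763/p² = −3.07.
Point elasticity E = (dx/dp)·(p/x) = -3.07 × 30/259.1 ≈ -0.36.
|E| < 1, so demand is inelastic at this price.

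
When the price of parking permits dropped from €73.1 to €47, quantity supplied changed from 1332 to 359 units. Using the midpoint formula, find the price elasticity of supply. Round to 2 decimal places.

%ΔQ = (359 − 1332)/[(1332 + 359)/2] = -973/845.5 ≈ -1.1508.
%Δp = (47 − 73.1)/[(73.1 + 47)/2] = -26.1/60.05 ≈ -0.4346.
Arc elasticity E = %ΔQ/%Δp ≈ -1.1508/-0.4346 ≈ 2.65.
|E| > 1: supply is elastic over this range.

2.65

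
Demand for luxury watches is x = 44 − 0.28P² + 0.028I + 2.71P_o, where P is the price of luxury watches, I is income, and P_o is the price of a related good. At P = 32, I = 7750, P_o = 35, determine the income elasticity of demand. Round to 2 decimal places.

At the given point, x = 44 − 0.28(32)² + 0.028(7750) + 2.71(35) = 44 − 286.72 + 217 + 94.85 = 69.13.
∂x/∂I = +0.028, so E_I = 0.028·(7750/69.13) ≈ 3.14.
E_I > 1: normal good (luxury).

3.14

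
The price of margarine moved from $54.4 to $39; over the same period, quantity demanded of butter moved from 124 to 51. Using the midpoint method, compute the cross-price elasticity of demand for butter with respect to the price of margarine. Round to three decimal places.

2.530

%ΔQ_x = (51 − 124)/[(124+51)/2] = -73/87.5 ≈ -0.8343.
%ΔP_y = (39 − 54.4)/[(54.4+39)/2] ≈ -0.3298.
E_xy = -0.8343/-0.3298 ≈ 2.530.
E_xy > 0, so butter and margarine are substitutes.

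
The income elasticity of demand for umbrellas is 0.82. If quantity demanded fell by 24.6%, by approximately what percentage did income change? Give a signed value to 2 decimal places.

-30.00

%ΔQ ≈ E × %ΔI ⇒ %ΔI = %ΔQ / E = (-24.6%)/(0.82) = -30.00%.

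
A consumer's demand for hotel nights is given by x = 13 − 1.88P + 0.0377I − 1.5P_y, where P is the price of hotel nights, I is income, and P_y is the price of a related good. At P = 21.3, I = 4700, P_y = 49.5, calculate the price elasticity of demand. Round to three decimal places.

At the given point, x = 13 − 1.88(21.3) + 0.0377(4700) − 1.5(49.5) = 13 − 40.044 + 177.19 − 74.25 = 75.896.
∂x/∂P = −1.88, so E_p = (−1.88)·(21.3/75.896) ≈ -0.528.
|E_p| < 1: demand is inelastic.

-0.528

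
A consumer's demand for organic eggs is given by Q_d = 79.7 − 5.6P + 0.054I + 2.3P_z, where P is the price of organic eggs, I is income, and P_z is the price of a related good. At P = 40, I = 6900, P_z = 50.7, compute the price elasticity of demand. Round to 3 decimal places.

-0.649

Q_d = 79.7 − 5.6(40) + 0.054(6900) + 2.3(50.7) = 79.7 − 224 + 372.6 + 116.61 = 344.91.
∂Q_d/∂P = −5.6, so E_p = (−5.6)·(40/344.91) ≈ -0.649.
|E_p| < 1: demand is inelastic.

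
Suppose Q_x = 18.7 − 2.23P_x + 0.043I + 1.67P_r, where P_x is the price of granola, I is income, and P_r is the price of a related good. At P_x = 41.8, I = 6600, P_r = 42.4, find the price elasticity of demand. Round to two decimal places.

Substituting, Q_x = 18.7 − 2.23(41.8) + 0.043(6600) + 1.67(42.4) = 18.7 − 93.214 + 283.8 + 70.808 = 280.094.
∂Q_x/∂P_x = −2.23, so E_p = (−2.23)·(41.8/280.094) ≈ -0.33.
|E_p| < 1: demand is inelastic.

-0.33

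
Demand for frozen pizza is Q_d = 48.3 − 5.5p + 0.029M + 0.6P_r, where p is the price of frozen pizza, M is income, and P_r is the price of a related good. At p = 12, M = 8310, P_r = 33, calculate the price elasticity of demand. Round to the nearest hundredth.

-0.27

Evaluating quantity at (p, M, P_r) gives Q_d = 48.3 − 5.5(12) + 0.029(8310) + 0.6(33) = 48.3 − 66 + 240.99 + 19.8 = 243.09.
∂Q_d/∂p = −5.5, so E_p = (−5.5)·(12/243.09) ≈ -0.27.
|E_p| < 1: demand is inelastic.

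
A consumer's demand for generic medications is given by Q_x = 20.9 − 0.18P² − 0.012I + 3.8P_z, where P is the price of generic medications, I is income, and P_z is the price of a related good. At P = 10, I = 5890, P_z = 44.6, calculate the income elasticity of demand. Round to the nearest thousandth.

-0.695

At the given point, Q_x = 20.9 − 0.18(10)² − 0.012(5890) + 3.8(44.6) = 20.9 − 18 − 70.68 + 169.48 = 101.7.
∂Q_x/∂I = −0.012, so E_I = -0.012·(5890/101.7) ≈ -0.695.
E_I < 0: inferior good.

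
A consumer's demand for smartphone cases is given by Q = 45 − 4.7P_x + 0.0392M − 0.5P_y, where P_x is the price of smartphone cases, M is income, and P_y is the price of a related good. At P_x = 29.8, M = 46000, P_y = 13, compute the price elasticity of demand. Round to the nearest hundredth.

First evaluate Q: 45 − 4.7(29.8) + 0.0392(46000) − 0.5(13) = 45 − 140.06 + 1803.2 − 6.5 = 1701.64.
∂Q/∂P_x = −4.7, so E_p = (−4.7)·(29.8/1701.64) ≈ -0.08.
|E_p| < 1: demand is inelastic.

-0.08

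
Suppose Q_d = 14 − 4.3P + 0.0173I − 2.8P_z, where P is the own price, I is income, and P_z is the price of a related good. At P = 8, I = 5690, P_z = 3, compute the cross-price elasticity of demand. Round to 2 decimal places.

-0.12

Evaluating quantity at (P, I, P_z) gives Q_d = 14 − 4.3(8) + 0.0173(5690) − 2.8(3) = 14 − 34.4 + 98.437 − 8.4 = 69.637.
∂Q_d/∂P_z = −2.8, so E_xy = -2.8·(3/69.637) ≈ -0.12.
E_xy < 0: the goods are complements.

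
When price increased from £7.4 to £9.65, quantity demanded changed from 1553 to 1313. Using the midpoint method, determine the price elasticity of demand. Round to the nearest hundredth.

-0.63

%Δq = (1313 − 1553)/[(1553 + 1313)/2] = -240/1433 ≈ -0.1675.
%Δp = (9.65 − 7.4)/[(7.4 + 9.65)/2] = 2.25/8.525 ≈ 0.2639.
Arc elasticity E = %Δq/%Δp ≈ -0.1675/0.2639 ≈ -0.63.
|E| < 1: demand is inelastic over this range.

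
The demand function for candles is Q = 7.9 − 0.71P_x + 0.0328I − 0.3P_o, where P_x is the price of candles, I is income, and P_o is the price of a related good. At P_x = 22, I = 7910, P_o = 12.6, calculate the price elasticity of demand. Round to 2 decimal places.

-0.06

At the given point, Q = 7.9 − 0.71(22) + 0.0328(7910) − 0.3(12.6) = 7.9 − 15.62 + 259.448 − 3.78 = 247.948.
∂Q/∂P_x = −0.71, so E_p = (−0.71)·(22/247.948) ≈ -0.06.
|E_p| < 1: demand is inelastic.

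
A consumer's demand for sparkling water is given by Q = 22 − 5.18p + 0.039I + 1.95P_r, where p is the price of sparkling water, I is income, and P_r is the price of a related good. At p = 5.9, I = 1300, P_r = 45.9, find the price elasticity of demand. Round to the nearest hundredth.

-0.23

Substituting, Q = 22 − 5.18(5.9) + 0.039(1300) + 1.95(45.9) = 22 − 30.562 + 50.7 + 89.505 = 131.643.
∂Q/∂p = −5.18, so E_p = (−5.18)·(5.9/131.643) ≈ -0.23.
|E_p| < 1: demand is inelastic.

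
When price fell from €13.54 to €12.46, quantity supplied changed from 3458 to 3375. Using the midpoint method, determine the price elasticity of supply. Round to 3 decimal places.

%ΔQ = (3375 − 3458)/[(3458 + 3375)/2] = -83/3416.5 ≈ -0.0243.
%Δp = (12.46 − 13.54)/[(13.54 + 12.46)/2] = -1.08/13 ≈ -0.0831.
Arc elasticity E = %ΔQ/%Δp ≈ -0.0243/-0.0831 ≈ 0.292.
|E| < 1: supply is inelastic over this range.

0.292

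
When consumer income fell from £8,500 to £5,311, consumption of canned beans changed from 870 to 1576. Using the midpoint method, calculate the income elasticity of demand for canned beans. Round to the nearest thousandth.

%ΔQ = (1576 − 870)/[(870+1576)/2] = 706/1223 ≈ 0.5773.
%ΔM = (5,311 − 8,500)/[(8,500+5,311)/2] = -3189/6905.5 ≈ -0.4618.
E_I = %ΔQ/%ΔM ≈ -1.250.
E_I < 0: inferior good.

-1.250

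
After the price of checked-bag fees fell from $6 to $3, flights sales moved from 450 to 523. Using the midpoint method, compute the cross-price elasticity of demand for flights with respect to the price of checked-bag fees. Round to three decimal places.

-0.225

%ΔQ_x = (523 − 450)/[(450+523)/2] = 73/486.5 ≈ 0.1501.
%ΔP_y = (3 − 6)/[(6+3)/2] ≈ -0.6667.
E_xy = 0.1501/-0.6667 ≈ -0.225.
E_xy < 0, so flights and checked-bag fees are complements.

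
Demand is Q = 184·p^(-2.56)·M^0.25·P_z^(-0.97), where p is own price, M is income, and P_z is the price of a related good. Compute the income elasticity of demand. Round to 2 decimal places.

0.25

For a Cobb–Douglas (constant-elasticity) form Q = A·M^α·…, the elasticity with respect to M equals the exponent α at every point.
Here the exponent on M is 0.25, so the income elasticity of demand is 0.25.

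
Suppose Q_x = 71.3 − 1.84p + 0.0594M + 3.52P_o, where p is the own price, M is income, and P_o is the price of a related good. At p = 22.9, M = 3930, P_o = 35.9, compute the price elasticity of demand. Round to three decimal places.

Substituting, Q_x = 71.3 − 1.84(22.9) + 0.0594(3930) + 3.52(35.9) = 71.3 − 42.136 + 233.442 + 126.368 = 388.974.
∂Q_x/∂p = −1.84, so E_p = (−1.84)·(22.9/388.974) ≈ -0.108.
|E_p| < 1: demand is inelastic.

-0.108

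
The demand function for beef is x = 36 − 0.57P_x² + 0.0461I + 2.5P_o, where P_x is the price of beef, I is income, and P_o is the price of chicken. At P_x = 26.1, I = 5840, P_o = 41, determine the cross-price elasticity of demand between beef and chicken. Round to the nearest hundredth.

Evaluating quantity at (P_x, I, P_o) gives x = 36 − 0.57(26.1)² + 0.0461(5840) + 2.5(41) = 36 − 388.2897 + 269.224 + 102.5 = 19.4343.
∂x/∂P_o = +2.5, so E_xy = 2.5·(41/19.4343) ≈ 5.27.
E_xy > 0: the goods are substitutes.

5.27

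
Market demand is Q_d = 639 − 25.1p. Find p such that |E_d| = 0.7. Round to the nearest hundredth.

10.48

Set −bp/(a − bp) = −0.7 ⇒ bp = 0.7(a − bp) ⇒ bp(1+0.7) = 0.7·a.
p = 0.7·639/(25.1·1.7) ≈ 10.48.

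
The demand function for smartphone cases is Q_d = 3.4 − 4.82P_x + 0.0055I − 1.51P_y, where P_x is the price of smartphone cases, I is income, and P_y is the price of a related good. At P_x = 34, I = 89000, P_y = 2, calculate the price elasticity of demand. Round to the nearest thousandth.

-0.503

First evaluate Q_d: 3.4 − 4.82(34) + 0.0055(89000) − 1.51(2) = 3.4 − 163.88 + 489.5 − 3.02 = 326.
∂Q_d/∂P_x = −4.82, so E_p = (−4.82)·(34/326) ≈ -0.503.
|E_p| < 1: demand is inelastic.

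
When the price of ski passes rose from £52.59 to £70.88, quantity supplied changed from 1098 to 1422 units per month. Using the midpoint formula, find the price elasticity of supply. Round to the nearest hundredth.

%ΔQ = (1422 − 1098)/[(1098 + 1422)/2] = 324/1260 ≈ 0.2571.
%Δp = (70.88 − 52.59)/[(52.59 + 70.88)/2] = 18.29/61.735 ≈ 0.2963.
Arc elasticity E = %ΔQ/%Δp ≈ 0.2571/0.2963 ≈ 0.87.
|E| < 1: supply is inelastic over this range.

0.87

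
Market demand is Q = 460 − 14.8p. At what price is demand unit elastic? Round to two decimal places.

For linear demand Q = a − bp, E = −bp/(a − bp). |E| = 1 ⇒ bp = a − bp ⇒ p = a/(2b).
p = 460/(2·14.8) ≈ 15.54.

15.54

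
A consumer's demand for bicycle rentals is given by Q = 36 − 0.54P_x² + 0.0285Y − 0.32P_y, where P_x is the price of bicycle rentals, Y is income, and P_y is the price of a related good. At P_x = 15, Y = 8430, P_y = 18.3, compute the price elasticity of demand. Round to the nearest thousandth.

-1.632

Substituting, Q = 36 − 0.54(15)² + 0.0285(8430) − 0.32(18.3) = 36 − 121.5 + 240.255 − 5.856 = 148.899.
∂Q/∂P_x = −2·0.54·P_x = -16.2, so E_p = -16.2·(15/148.899) ≈ -1.632.
|E_p| > 1: demand is elastic.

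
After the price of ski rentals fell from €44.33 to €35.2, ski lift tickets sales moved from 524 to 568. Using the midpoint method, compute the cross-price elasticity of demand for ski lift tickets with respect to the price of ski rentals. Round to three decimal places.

-0.351

%ΔQ_x = (568 − 524)/[(524+568)/2] = 44/546 ≈ 0.0806.
%ΔP_y = (35.2 − 44.33)/[(44.33+35.2)/2] ≈ -0.2296.
E_xy = 0.0806/-0.2296 ≈ -0.351.
E_xy < 0, so ski lift tickets and ski rentals are complements.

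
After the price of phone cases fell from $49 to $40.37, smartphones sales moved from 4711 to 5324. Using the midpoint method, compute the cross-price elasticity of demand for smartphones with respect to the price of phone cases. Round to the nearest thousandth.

-0.633

%ΔQ_x = (5324 − 4711)/[(4711+5324)/2] = 613/5017.5 ≈ 0.1222.
%ΔP_y = (40.37 − 49)/[(49+40.37)/2] ≈ -0.1931.
E_xy = 0.1222/-0.1931 ≈ -0.633.
E_xy < 0, so smartphones and phone cases are complements.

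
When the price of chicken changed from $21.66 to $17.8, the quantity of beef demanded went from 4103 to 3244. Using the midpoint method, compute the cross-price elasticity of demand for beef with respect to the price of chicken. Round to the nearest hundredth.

1.20

%ΔQ_x = (3244 − 4103)/[(4103+3244)/2] = -859/3673.5 ≈ -0.2338.
%ΔP_y = (17.8 − 21.66)/[(21.66+17.8)/2] ≈ -0.1956.
E_xy = -0.2338/-0.1956 ≈ 1.20.
E_xy > 0, so beef and chicken are substitutes.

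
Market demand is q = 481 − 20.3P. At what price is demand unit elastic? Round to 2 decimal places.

11.85

For linear demand q = a − bP, E = −bP/(a − bP). |E| = 1 ⇒ bP = a − bP ⇒ P = a/(2b).
P = 481/(2·20.3) ≈ 11.85.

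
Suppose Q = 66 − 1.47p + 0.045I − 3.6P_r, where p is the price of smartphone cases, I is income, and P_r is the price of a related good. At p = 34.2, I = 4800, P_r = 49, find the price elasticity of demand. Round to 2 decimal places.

Q = 66 − 1.47(34.2) + 0.045(4800) − 3.6(49) = 66 − 50.274 + 216 − 176.4 = 55.326.
∂Q/∂p = −1.47, so E_p = (−1.47)·(34.2/55.326) ≈ -0.91.
|E_p| < 1: demand is inelastic.

-0.91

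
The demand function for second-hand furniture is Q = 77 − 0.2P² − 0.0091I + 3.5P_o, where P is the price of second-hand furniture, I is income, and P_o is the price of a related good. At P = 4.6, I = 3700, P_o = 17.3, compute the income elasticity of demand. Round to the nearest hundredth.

-0.34

Substituting, Q = 77 − 0.2(4.6)² − 0.0091(3700) + 3.5(17.3) = 77 − 4.232 − 33.67 + 60.55 = 99.648.
∂Q/∂I = −0.0091, so E_I = -0.0091·(3700/99.648) ≈ -0.34.
E_I < 0: inferior good.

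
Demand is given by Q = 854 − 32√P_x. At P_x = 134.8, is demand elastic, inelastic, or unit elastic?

inelastic

At P_x = 134.8, Q = 482.4691.
dQ/dP_x = −32/(2√P_x) = −32/(2·11.6103).
Point elasticity E = (dQ/dP_x)·(P_x/Q) = -1.3781 × 134.8/482.4691 ≈ -0.385.
|E| ≈ 0.385 < 1, so demand is inelastic.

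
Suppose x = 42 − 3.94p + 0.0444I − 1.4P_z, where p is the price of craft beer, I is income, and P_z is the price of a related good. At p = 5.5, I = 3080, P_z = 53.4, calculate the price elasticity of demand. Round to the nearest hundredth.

-0.26

First evaluate x: 42 − 3.94(5.5) + 0.0444(3080) − 1.4(53.4) = 42 − 21.67 + 136.752 − 74.76 = 82.322.
∂x/∂p = −3.94, so E_p = (−3.94)·(5.5/82.322) ≈ -0.26.
|E_p| < 1: demand is inelastic.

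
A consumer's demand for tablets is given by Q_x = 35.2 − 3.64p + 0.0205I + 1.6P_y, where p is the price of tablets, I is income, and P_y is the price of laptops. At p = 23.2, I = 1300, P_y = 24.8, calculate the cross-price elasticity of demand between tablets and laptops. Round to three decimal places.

2.323

Q_x = 35.2 − 3.64(23.2) + 0.0205(1300) + 1.6(24.8) = 35.2 − 84.448 + 26.65 + 39.68 = 17.082.
∂Q_x/∂P_y = +1.6, so E_xy = 1.6·(24.8/17.082) ≈ 2.323.
E_xy > 0: the goods are substitutes.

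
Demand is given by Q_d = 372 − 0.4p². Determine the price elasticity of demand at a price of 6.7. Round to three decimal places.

-0.101

At p = 6.7, Q_d = 354.044.
dQ_d/dp = −2·0.4·p = −5.36.
Point elasticity E = (dQ_d/dp)·(p/Q_d) = -5.36 × 6.7/354.044 ≈ -0.101.
|E| < 1, so demand is inelastic at this price.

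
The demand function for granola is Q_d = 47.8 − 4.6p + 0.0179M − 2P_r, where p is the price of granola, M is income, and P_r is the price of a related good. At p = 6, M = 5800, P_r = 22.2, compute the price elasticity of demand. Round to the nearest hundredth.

-0.35

Evaluating quantity at (p, M, P_r) gives Q_d = 47.8 − 4.6(6) + 0.0179(5800) − 2(22.2) = 47.8 − 27.6 + 103.82 − 44.4 = 79.62.
∂Q_d/∂p = −4.6, so E_p = (−4.6)·(6/79.62) ≈ -0.35.
|E_p| < 1: demand is inelastic.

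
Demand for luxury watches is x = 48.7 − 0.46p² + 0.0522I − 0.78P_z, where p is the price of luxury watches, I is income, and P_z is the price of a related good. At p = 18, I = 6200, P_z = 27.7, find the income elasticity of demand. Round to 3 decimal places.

x = 48.7 − 0.46(18)² + 0.0522(6200) − 0.78(27.7) = 48.7 − 149.04 + 323.64 − 21.606 = 201.694.
∂x/∂I = +0.0522, so E_I = 0.0522·(6200/201.694) ≈ 1.605.
E_I > 1: normal good (luxury).

1.605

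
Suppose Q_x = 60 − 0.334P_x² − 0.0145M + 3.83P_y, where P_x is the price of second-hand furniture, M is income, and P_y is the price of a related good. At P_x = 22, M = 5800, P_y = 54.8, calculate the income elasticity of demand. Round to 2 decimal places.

-3.49

Q_x = 60 − 0.334(22)² − 0.0145(5800) + 3.83(54.8) = 60 − 161.656 − 84.1 + 209.884 = 24.128.
∂Q_x/∂M = −0.0145, so E_I = -0.0145·(5800/24.128) ≈ -3.49.
E_I < 0: inferior good.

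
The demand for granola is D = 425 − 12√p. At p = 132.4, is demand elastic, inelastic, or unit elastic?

inelastic

At p = 132.4, D = 286.9218.
dD/dp = −12/(2√p) = −12/(2·11.5065).
Point elasticity E = (dD/dp)·(p/D) = -0.5214 × 132.4/286.9218 ≈ -0.241.
|E| ≈ 0.241 < 1, so demand is inelastic.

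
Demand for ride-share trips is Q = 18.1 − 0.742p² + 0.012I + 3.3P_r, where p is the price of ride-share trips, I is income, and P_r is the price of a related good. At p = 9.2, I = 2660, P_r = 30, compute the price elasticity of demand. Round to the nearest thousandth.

First evaluate Q: 18.1 − 0.742(9.2)² + 0.012(2660) + 3.3(30) = 18.1 − 62.8029 + 31.92 + 99 = 86.2171.
∂Q/∂p = −2·0.742·p = -13.6528, so E_p = -13.6528·(9.2/86.2171) ≈ -1.457.
|E_p| > 1: demand is elastic.

-1.457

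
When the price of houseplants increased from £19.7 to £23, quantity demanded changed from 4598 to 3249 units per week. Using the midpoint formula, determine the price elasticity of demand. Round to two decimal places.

-2.22

%Δq = (3249 − 4598)/[(4598 + 3249)/2] = -1349/3923.5 ≈ -0.3438.
%Δp = (23 − 19.7)/[(19.7 + 23)/2] = 3.3/21.35 ≈ 0.1546.
Arc elasticity E = %Δq/%Δp ≈ -0.3438/0.1546 ≈ -2.22.
|E| > 1: demand is elastic over this range.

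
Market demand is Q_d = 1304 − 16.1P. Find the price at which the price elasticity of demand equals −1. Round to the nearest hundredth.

40.50

For linear demand Q_d = a − bP, E = −bP/(a − bP). |E| = 1 ⇒ bP = a − bP ⇒ P = a/(2b).
P = 1304/(2·16.1) ≈ 40.50.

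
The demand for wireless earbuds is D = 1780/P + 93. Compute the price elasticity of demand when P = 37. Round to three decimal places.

-0.341

At P = 37, D = 141.1081.
dD/dP = −1780/P² = −1.3002.
Point elasticity E = (dD/dP)·(P/D) = -1.3002 × 37/141.1081 ≈ -0.341.
|E| < 1, so demand is inelastic at this price.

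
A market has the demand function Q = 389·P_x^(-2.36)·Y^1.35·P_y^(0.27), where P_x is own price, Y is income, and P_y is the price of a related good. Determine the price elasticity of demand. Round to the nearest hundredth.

For a Cobb–Douglas (constant-elasticity) form Q = A·P_x^α·…, the elasticity with respect to P_x equals the exponent α at every point.
Here the exponent on P_x is -2.36, so the price elasticity of demand is -2.36.

-2.36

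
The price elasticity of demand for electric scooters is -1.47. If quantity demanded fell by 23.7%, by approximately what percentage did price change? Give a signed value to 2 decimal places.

%ΔQ ≈ E × %ΔP ⇒ %ΔP = %ΔQ / E = (-23.7%)/(-1.47) ≈ 16.12%.

16.12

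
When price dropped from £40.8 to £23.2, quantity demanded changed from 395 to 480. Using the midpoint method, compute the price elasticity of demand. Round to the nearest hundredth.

%ΔQ = (480 − 395)/[(395 + 480)/2] = 85/437.5 ≈ 0.1943.
%Δp = (23.2 − 40.8)/[(40.8 + 23.2)/2] = -17.6/32 ≈ -0.5500.
Arc elasticity E = %ΔQ/%Δp ≈ 0.1943/-0.5500 ≈ -0.35.
|E| < 1: demand is inelastic over this range.

-0.35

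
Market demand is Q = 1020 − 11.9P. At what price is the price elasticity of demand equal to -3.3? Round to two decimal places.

65.78

Set −bP/(a − bP) = −3.3 ⇒ bP = 3.3(a − bP) ⇒ bP(1+3.3) = 3.3·a.
P = 3.3·1020/(11.9·4.3) ≈ 65.78.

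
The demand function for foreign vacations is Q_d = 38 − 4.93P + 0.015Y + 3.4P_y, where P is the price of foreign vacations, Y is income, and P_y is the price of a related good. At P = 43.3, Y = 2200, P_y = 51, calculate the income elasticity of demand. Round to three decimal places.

Q_d = 38 − 4.93(43.3) + 0.015(2200) + 3.4(51) = 38 − 213.469 + 33 + 173.4 = 30.931.
∂Q_d/∂Y = +0.015, so E_I = 0.015·(2200/30.931) ≈ 1.067.
E_I > 1: normal good (luxury).

1.067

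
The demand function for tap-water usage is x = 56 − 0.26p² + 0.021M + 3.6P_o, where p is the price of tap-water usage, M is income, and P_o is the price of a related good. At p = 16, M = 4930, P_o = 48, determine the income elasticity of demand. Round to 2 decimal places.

0.39

Substituting, x = 56 − 0.26(16)² + 0.021(4930) + 3.6(48) = 56 − 66.56 + 103.53 + 172.8 = 265.77.
∂x/∂M = +0.021, so E_I = 0.021·(4930/265.77) ≈ 0.39.
E_I ∈ (0,1): normal good (necessity).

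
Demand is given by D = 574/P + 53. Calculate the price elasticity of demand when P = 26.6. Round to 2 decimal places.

-0.29

At P = 26.6, D = 74.5789.
dD/dP = −574/P² = −0.8112.
Point elasticity E = (dD/dP)·(P/D) = -0.8112 × 26.6/74.5789 ≈ -0.29.
|E| < 1, so demand is inelastic at this price.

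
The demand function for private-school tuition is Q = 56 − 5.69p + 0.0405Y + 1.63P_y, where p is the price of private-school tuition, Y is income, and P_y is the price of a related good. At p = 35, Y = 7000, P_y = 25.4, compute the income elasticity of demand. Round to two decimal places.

1.56

First evaluate Q: 56 − 5.69(35) + 0.0405(7000) + 1.63(25.4) = 56 − 199.15 + 283.5 + 41.402 = 181.752.
∂Q/∂Y = +0.0405, so E_I = 0.0405·(7000/181.752) ≈ 1.56.
E_I > 1: normal good (luxury).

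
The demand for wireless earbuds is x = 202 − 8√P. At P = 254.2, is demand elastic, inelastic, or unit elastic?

At P = 254.2, x = 74.4508.
dx/dP = −8/(2√P) = −8/(2·15.9437).
Point elasticity E = (dx/dP)·(P/x) = -0.2509 × 254.2/74.4508 ≈ -0.857.
|E| ≈ 0.857 < 1, so demand is inelastic.

inelastic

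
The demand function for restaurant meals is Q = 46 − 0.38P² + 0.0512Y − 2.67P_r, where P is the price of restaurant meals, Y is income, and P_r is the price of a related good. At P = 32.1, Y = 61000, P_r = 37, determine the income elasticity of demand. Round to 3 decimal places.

Q = 46 − 0.38(32.1)² + 0.0512(61000) − 2.67(37) = 46 − 391.5558 + 3123.2 − 98.79 = 2678.8542.
∂Q/∂Y = +0.0512, so E_I = 0.0512·(61000/2678.8542) ≈ 1.166.
E_I > 1: normal good (luxury).

1.166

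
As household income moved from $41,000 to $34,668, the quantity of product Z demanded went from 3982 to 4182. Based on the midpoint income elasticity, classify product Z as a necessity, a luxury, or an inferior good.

%ΔQ = (4182 − 3982)/[(3982+4182)/2] = 200/4082 ≈ 0.0490.
%ΔI = (34,668 − 41,000)/[(41,000+34,668)/2] = -6332/37834 ≈ -0.1674.
E_I = %ΔQ/%ΔI ≈ -0.293.
E_I < 0: inferior good.

inferior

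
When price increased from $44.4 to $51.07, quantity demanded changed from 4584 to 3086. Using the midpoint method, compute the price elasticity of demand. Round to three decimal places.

%Δq = (3086 − 4584)/[(4584 + 3086)/2] = -1498/3835 ≈ -0.3906.
%ΔP = (51.07 − 44.4)/[(44.4 + 51.07)/2] = 6.67/47.735 ≈ 0.1397.
Arc elasticity E = %Δq/%ΔP ≈ -0.3906/0.1397 ≈ -2.795.
|E| > 1: demand is elastic over this range.

-2.795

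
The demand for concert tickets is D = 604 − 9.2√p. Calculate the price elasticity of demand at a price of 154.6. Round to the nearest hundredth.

-0.12

At p = 154.6, D = 489.6088.
dD/dp = −9.2/(2√p) = −9.2/(2·12.4338).
Point elasticity E = (dD/dp)·(p/D) = -0.37 × 154.6/489.6088 ≈ -0.12.
|E| < 1, so demand is inelastic at this price.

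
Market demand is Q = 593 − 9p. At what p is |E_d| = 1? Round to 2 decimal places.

32.94

For linear demand Q = a − bp, E = −bp/(a − bp). |E| = 1 ⇒ bp = a − bp ⇒ p = a/(2b).
p = 593/(2·9) ≈ 32.94.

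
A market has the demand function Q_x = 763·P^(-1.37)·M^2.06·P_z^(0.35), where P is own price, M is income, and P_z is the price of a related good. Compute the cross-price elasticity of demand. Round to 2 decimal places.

For a Cobb–Douglas (constant-elasticity) form Q_x = A·P_z^α·…, the elasticity with respect to P_z equals the exponent α at every point.
Here the exponent on P_z is 0.35, so the cross-price elasticity of demand is 0.35.

0.35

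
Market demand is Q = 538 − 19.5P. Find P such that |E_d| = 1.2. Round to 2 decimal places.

Set −bP/(a − bP) = −1.2 ⇒ bP = 1.2(a − bP) ⇒ bP(1+1.2) = 1.2·a.
P = 1.2·538/(19.5·2.2) ≈ 15.05.

15.05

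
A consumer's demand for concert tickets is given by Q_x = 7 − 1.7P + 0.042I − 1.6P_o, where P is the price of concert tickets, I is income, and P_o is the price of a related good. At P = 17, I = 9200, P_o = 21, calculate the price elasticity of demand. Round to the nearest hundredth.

-0.09

Q_x = 7 − 1.7(17) + 0.042(9200) − 1.6(21) = 7 − 28.9 + 386.4 − 33.6 = 330.9.
∂Q_x/∂P = −1.7, so E_p = (−1.7)·(17/330.9) ≈ -0.09.
|E_p| < 1: demand is inelastic.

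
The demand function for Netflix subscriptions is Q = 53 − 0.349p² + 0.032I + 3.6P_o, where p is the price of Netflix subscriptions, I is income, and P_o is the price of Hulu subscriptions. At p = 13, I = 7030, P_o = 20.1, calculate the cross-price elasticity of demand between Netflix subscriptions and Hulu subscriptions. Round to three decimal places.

First evaluate Q: 53 − 0.349(13)² + 0.032(7030) + 3.6(20.1) = 53 − 58.981 + 224.96 + 72.36 = 291.339.
∂Q/∂P_o = +3.6, so E_xy = 3.6·(20.1/291.339) ≈ 0.248.
E_xy > 0: the goods are substitutes.

0.248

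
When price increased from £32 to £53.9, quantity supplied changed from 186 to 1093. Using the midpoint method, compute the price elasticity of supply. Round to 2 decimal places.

%Δq = (1093 − 186)/[(186 + 1093)/2] = 907/639.5 ≈ 1.4183.
%Δp = (53.9 − 32)/[(32 + 53.9)/2] = 21.9/42.95 ≈ 0.5099.
Arc elasticity E = %Δq/%Δp ≈ 1.4183/0.5099 ≈ 2.78.
|E| > 1: supply is elastic over this range.

2.78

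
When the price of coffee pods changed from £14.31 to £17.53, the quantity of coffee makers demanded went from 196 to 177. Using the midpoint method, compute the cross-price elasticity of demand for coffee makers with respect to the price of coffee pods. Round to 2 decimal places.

-0.50

%ΔQ_x = (177 − 196)/[(196+177)/2] = -19/186.5 ≈ -0.1019.
%ΔP_y = (17.53 − 14.31)/[(14.31+17.53)/2] ≈ 0.2023.
E_xy = -0.1019/0.2023 ≈ -0.50.
E_xy < 0, so coffee makers and coffee pods are complements.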